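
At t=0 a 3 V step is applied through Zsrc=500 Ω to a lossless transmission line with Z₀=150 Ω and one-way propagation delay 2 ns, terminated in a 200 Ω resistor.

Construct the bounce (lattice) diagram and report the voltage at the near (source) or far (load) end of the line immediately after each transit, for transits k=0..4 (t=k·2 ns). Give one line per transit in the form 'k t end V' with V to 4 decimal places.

Γ_L=0.142857, Γ_S=0.538462; launch V₁=3·150/650=0.692308
k=0 src: V=0.6923
k=1 load: inc=0.692308, refl=0.692308·0.142857=0.0989; V=0.000000+0.692308+0.098901=0.7912
k=2 src: inc=0.098901, refl=0.098901·0.538462=0.0533; V=0.692308+0.098901+0.053254=0.8445
k=3 load: inc=0.053254, refl=0.053254·0.142857=0.0076; V=0.791209+0.053254+0.007608=0.8521
k=4 src: inc=0.007608, refl=0.007608·0.538462=0.0041; V=0.844463+0.007608+0.004096=0.8562

0 0 source 0.6923
1 2 load 0.7912
2 4 source 0.8445
3 6 load 0.8521
4 8 source 0.8562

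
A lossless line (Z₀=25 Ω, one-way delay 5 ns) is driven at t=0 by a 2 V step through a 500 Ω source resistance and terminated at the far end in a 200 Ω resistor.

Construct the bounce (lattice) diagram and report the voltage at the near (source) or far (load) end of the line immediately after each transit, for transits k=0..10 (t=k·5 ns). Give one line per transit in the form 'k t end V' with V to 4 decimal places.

Γ_L=0.777778, Γ_S=0.904762; launch V₁=2·25/525=0.095238
k=0 src: V=0.0952
k=1 load: inc=0.095238, refl=0.095238·0.777778=0.0741; V=0.000000+0.095238+0.074074=0.1693
k=2 src: inc=0.074074, refl=0.074074·0.904762=0.0670; V=0.095238+0.074074+0.067019=0.2363
k=3 load: inc=0.067019, refl=0.067019·0.777778=0.0521; V=0.169312+0.067019+0.052126=0.2885
k=4 src: inc=0.052126, refl=0.052126·0.904762=0.0472; V=0.236332+0.052126+0.047162=0.3356
k=5 load: inc=0.047162, refl=0.047162·0.777778=0.0367; V=0.288458+0.047162+0.036681=0.3723
k=6 src: inc=0.036681, refl=0.036681·0.904762=0.0332; V=0.335620+0.036681+0.033188=0.4055
k=7 load: inc=0.033188, refl=0.033188·0.777778=0.0258; V=0.372301+0.033188+0.025813=0.4313
k=8 src: inc=0.025813, refl=0.025813·0.904762=0.0234; V=0.405489+0.025813+0.023354=0.4547
k=9 load: inc=0.023354, refl=0.023354·0.777778=0.0182; V=0.431302+0.023354+0.018165=0.4728
k=10 src: inc=0.018165, refl=0.018165·0.904762=0.0164; V=0.454656+0.018165+0.016435=0.4893

0 0 source 0.0952
1 5 load 0.1693
2 10 source 0.2363
3 15 load 0.2885
4 20 source 0.3356
5 25 load 0.3723
6 30 source 0.4055
7 35 load 0.4313
8 40 source 0.4547
9 45 load 0.4728
10 50 source 0.4893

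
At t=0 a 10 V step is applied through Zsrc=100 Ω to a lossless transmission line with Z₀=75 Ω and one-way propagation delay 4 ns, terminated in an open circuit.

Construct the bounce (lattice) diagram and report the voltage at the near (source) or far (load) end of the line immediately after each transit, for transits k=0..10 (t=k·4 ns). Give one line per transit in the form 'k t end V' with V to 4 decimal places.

Γ_L=1.000000, Γ_S=0.142857; launch V₁=10·75/175=4.285714
k=0 src: V=4.2857
k=1 load: inc=4.285714, refl=4.285714·1.000000=4.2857; V=0.000000+4.285714+4.285714=8.5714
k=2 src: inc=4.285714, refl=4.285714·0.142857=0.6122; V=4.285714+4.285714+0.612245=9.1837
k=3 load: inc=0.612245, refl=0.612245·1.000000=0.6122; V=8.571429+0.612245+0.612245=9.7959
k=4 src: inc=0.612245, refl=0.612245·0.142857=0.0875; V=9.183673+0.612245+0.087464=9.8834
k=5 load: inc=0.087464, refl=0.087464·1.000000=0.0875; V=9.795918+0.087464+0.087464=9.9708
k=6 src: inc=0.087464, refl=0.087464·0.142857=0.0125; V=9.883382+0.087464+0.012495=9.9833
k=7 load: inc=0.012495, refl=0.012495·1.000000=0.0125; V=9.970845+0.012495+0.012495=9.9958
k=8 src: inc=0.012495, refl=0.012495·0.142857=0.0018; V=9.983340+0.012495+0.001785=9.9976
k=9 load: inc=0.001785, refl=0.001785·1.000000=0.0018; V=9.995835+0.001785+0.001785=9.9994
k=10 src: inc=0.001785, refl=0.001785·0.142857=0.0003; V=9.997620+0.001785+0.000255=9.9997

0 0 source 4.2857
1 4 load 8.5714
2 8 source 9.1837
3 12 load 9.7959
4 16 source 9.8834
5 20 load 9.9708
6 24 source 9.9833
7 28 load 9.9958
8 32 source 9.9976
9 36 load 9.9994
10 40 source 9.9997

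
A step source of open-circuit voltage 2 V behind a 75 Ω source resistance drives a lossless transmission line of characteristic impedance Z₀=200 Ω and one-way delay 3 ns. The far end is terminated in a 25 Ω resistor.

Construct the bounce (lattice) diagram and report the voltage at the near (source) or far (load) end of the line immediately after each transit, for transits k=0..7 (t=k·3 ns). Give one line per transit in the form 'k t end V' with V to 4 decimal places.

Γ_L=-0.777778, Γ_S=-0.454545; launch V₁=2·200/275=1.454545
k=0 src: V=1.4545
k=1 load: inc=1.454545, refl=1.454545·-0.777778=-1.1313; V=0.000000+1.454545+-1.131313=0.3232
k=2 src: inc=-1.131313, refl=-1.131313·-0.454545=0.5142; V=1.454545+-1.131313+0.514233=0.8375
k=3 load: inc=0.514233, refl=0.514233·-0.777778=-0.4000; V=0.323232+0.514233+-0.399959=0.4375
k=4 src: inc=-0.399959, refl=-0.399959·-0.454545=0.1818; V=0.837466+-0.399959+0.181800=0.6193
k=5 load: inc=0.181800, refl=0.181800·-0.777778=-0.1414; V=0.437506+0.181800+-0.141400=0.4779
k=6 src: inc=-0.141400, refl=-0.141400·-0.454545=0.0643; V=0.619306+-0.141400+0.064273=0.5422
k=7 load: inc=0.064273, refl=0.064273·-0.777778=-0.0500; V=0.477906+0.064273+-0.049990=0.4922

0 0 source 1.4545
1 3 load 0.3232
2 6 source 0.8375
3 9 load 0.4375
4 12 source 0.6193
5 15 load 0.4779
6 18 source 0.5422
7 21 load 0.4922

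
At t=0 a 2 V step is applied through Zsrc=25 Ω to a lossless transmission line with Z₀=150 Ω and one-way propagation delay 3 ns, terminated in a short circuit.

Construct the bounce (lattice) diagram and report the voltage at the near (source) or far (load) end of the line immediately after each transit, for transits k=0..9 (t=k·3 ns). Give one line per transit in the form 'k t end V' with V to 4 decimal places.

0 0 source 1.7143
1 3 load 0.0000
2 6 source 1.2245
3 9 load 0.0000
4 12 source 0.8746
5 15 load 0.0000
6 18 source 0.6247
7 21 load 0.0000
8 24 source 0.4462
9 27 load 0.0000

Γ_L=-1.000000, Γ_S=-0.714286; launch V₁=2·150/175=1.714286
k=0 src: V=1.7143
k=1 load: inc=1.714286, refl=1.714286·-1.000000=-1.7143; V=0.000000+1.714286+-1.714286=0.0000
k=2 src: inc=-1.714286, refl=-1.714286·-0.714286=1.2245; V=1.714286+-1.714286+1.224490=1.2245
k=3 load: inc=1.224490, refl=1.224490·-1.000000=-1.2245; V=0.000000+1.224490+-1.224490=0.0000
k=4 src: inc=-1.224490, refl=-1.224490·-0.714286=0.8746; V=1.224490+-1.224490+0.874636=0.8746
k=5 load: inc=0.874636, refl=0.874636·-1.000000=-0.8746; V=0.000000+0.874636+-0.874636=0.0000
k=6 src: inc=-0.874636, refl=-0.874636·-0.714286=0.6247; V=0.874636+-0.874636+0.624740=0.6247
k=7 load: inc=0.624740, refl=0.624740·-1.000000=-0.6247; V=0.000000+0.624740+-0.624740=0.0000
k=8 src: inc=-0.624740, refl=-0.624740·-0.714286=0.4462; V=0.624740+-0.624740+0.446243=0.4462
k=9 load: inc=0.446243, refl=0.446243·-1.000000=-0.4462; V=0.000000+0.446243+-0.446243=0.0000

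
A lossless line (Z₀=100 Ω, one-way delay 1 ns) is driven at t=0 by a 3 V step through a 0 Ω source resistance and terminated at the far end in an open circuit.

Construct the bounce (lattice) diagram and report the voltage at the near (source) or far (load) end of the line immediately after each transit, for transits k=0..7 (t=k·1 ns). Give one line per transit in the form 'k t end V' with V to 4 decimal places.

0 0 source 3.0000
1 1 load 6.0000
2 2 source 3.0000
3 3 load 0.0000
4 4 source 3.0000
5 5 load 6.0000
6 6 source 3.0000
7 7 load 0.0000

Γ_L=1.000000, Γ_S=-1.000000; launch V₁=3·100/100=3.000000
k=0 src: V=3.0000
k=1 load: inc=3.000000, refl=3.000000·1.000000=3.0000; V=0.000000+3.000000+3.000000=6.0000
k=2 src: inc=3.000000, refl=3.000000·-1.000000=-3.0000; V=3.000000+3.000000+-3.000000=3.0000
k=3 load: inc=-3.000000, refl=-3.000000·1.000000=-3.0000; V=6.000000+-3.000000+-3.000000=0.0000
k=4 src: inc=-3.000000, refl=-3.000000·-1.000000=3.0000; V=3.000000+-3.000000+3.000000=3.0000
k=5 load: inc=3.000000, refl=3.000000·1.000000=3.0000; V=0.000000+3.000000+3.000000=6.0000
k=6 src: inc=3.000000, refl=3.000000·-1.000000=-3.0000; V=3.000000+3.000000+-3.000000=3.0000
k=7 load: inc=-3.000000, refl=-3.000000·1.000000=-3.0000; V=6.000000+-3.000000+-3.000000=0.0000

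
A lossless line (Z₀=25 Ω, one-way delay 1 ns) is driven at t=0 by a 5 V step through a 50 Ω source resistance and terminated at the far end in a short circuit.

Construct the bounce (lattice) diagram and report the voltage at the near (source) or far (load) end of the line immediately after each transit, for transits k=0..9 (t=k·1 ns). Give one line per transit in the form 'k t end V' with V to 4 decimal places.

Γ_L=-1.000000, Γ_S=0.333333; launch V₁=5·25/75=1.666667
k=0 src: V=1.6667
k=1 load: inc=1.666667, refl=1.666667·-1.000000=-1.6667; V=0.000000+1.666667+-1.666667=0.0000
k=2 src: inc=-1.666667, refl=-1.666667·0.333333=-0.5556; V=1.666667+-1.666667+-0.555556=-0.5556
k=3 load: inc=-0.555556, refl=-0.555556·-1.000000=0.5556; V=0.000000+-0.555556+0.555556=0.0000
k=4 src: inc=0.555556, refl=0.555556·0.333333=0.1852; V=-0.555556+0.555556+0.185185=0.1852
k=5 load: inc=0.185185, refl=0.185185·-1.000000=-0.1852; V=0.000000+0.185185+-0.185185=0.0000
k=6 src: inc=-0.185185, refl=-0.185185·0.333333=-0.0617; V=0.185185+-0.185185+-0.061728=-0.0617
k=7 load: inc=-0.061728, refl=-0.061728·-1.000000=0.0617; V=0.000000+-0.061728+0.061728=0.0000
k=8 src: inc=0.061728, refl=0.061728·0.333333=0.0206; V=-0.061728+0.061728+0.020576=0.0206
k=9 load: inc=0.020576, refl=0.020576·-1.000000=-0.0206; V=0.000000+0.020576+-0.020576=0.0000

0 0 source 1.6667
1 1 load 0.0000
2 2 source -0.5556
3 3 load 0.0000
4 4 source 0.1852
5 5 load 0.0000
6 6 source -0.0617
7 7 load 0.0000
8 8 source 0.0206
9 9 load 0.0000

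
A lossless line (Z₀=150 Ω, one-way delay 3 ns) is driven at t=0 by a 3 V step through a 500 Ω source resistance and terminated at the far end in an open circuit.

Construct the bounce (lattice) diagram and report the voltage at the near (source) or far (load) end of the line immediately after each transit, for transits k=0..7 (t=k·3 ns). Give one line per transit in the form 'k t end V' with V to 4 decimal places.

0 0 source 0.6923
1 3 load 1.3846
2 6 source 1.7574
3 9 load 2.1302
4 12 source 2.3309
5 15 load 2.5316
6 18 source 2.6397
7 21 load 2.7478

Γ_L=1.000000, Γ_S=0.538462; launch V₁=3·150/650=0.692308
k=0 src: V=0.6923
k=1 load: inc=0.692308, refl=0.692308·1.000000=0.6923; V=0.000000+0.692308+0.692308=1.3846
k=2 src: inc=0.692308, refl=0.692308·0.538462=0.3728; V=0.692308+0.692308+0.372781=1.7574
k=3 load: inc=0.372781, refl=0.372781·1.000000=0.3728; V=1.384615+0.372781+0.372781=2.1302
k=4 src: inc=0.372781, refl=0.372781·0.538462=0.2007; V=1.757396+0.372781+0.200728=2.3309
k=5 load: inc=0.200728, refl=0.200728·1.000000=0.2007; V=2.130178+0.200728+0.200728=2.5316
k=6 src: inc=0.200728, refl=0.200728·0.538462=0.1081; V=2.330906+0.200728+0.108084=2.6397
k=7 load: inc=0.108084, refl=0.108084·1.000000=0.1081; V=2.531634+0.108084+0.108084=2.7478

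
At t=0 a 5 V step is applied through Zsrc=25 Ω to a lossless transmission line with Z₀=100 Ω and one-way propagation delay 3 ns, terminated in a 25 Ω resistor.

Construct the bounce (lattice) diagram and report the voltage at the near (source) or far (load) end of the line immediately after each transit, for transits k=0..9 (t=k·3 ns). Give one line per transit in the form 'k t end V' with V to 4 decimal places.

Γ_L=-0.600000, Γ_S=-0.600000; launch V₁=5·100/125=4.000000
k=0 src: V=4.0000
k=1 load: inc=4.000000, refl=4.000000·-0.600000=-2.4000; V=0.000000+4.000000+-2.400000=1.6000
k=2 src: inc=-2.400000, refl=-2.400000·-0.600000=1.4400; V=4.000000+-2.400000+1.440000=3.0400
k=3 load: inc=1.440000, refl=1.440000·-0.600000=-0.8640; V=1.600000+1.440000+-0.864000=2.1760
k=4 src: inc=-0.864000, refl=-0.864000·-0.600000=0.5184; V=3.040000+-0.864000+0.518400=2.6944
k=5 load: inc=0.518400, refl=0.518400·-0.600000=-0.3110; V=2.176000+0.518400+-0.311040=2.3834
k=6 src: inc=-0.311040, refl=-0.311040·-0.600000=0.1866; V=2.694400+-0.311040+0.186624=2.5700
k=7 load: inc=0.186624, refl=0.186624·-0.600000=-0.1120; V=2.383360+0.186624+-0.111974=2.4580
k=8 src: inc=-0.111974, refl=-0.111974·-0.600000=0.0672; V=2.569984+-0.111974+0.067185=2.5252
k=9 load: inc=0.067185, refl=0.067185·-0.600000=-0.0403; V=2.458010+0.067185+-0.040311=2.4849

0 0 source 4.0000
1 3 load 1.6000
2 6 source 3.0400
3 9 load 2.1760
4 12 source 2.6944
5 15 load 2.3834
6 18 source 2.5700
7 21 load 2.4580
8 24 source 2.5252
9 27 load 2.4849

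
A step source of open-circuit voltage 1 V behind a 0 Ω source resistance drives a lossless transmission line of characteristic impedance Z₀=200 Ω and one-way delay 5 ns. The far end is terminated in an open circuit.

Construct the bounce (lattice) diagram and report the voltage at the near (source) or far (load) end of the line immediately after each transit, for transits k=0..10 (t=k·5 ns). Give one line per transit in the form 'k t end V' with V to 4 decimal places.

0 0 source 1.0000
1 5 load 2.0000
2 10 source 1.0000
3 15 load 0.0000
4 20 source 1.0000
5 25 load 2.0000
6 30 source 1.0000
7 35 load 0.0000
8 40 source 1.0000
9 45 load 2.0000
10 50 source 1.0000

Γ_L=1.000000, Γ_S=-1.000000; launch V₁=1·200/200=1.000000
k=0 src: V=1.0000
k=1 load: inc=1.000000, refl=1.000000·1.000000=1.0000; V=0.000000+1.000000+1.000000=2.0000
k=2 src: inc=1.000000, refl=1.000000·-1.000000=-1.0000; V=1.000000+1.000000+-1.000000=1.0000
k=3 load: inc=-1.000000, refl=-1.000000·1.000000=-1.0000; V=2.000000+-1.000000+-1.000000=0.0000
k=4 src: inc=-1.000000, refl=-1.000000·-1.000000=1.0000; V=1.000000+-1.000000+1.000000=1.0000
k=5 load: inc=1.000000, refl=1.000000·1.000000=1.0000; V=0.000000+1.000000+1.000000=2.0000
k=6 src: inc=1.000000, refl=1.000000·-1.000000=-1.0000; V=1.000000+1.000000+-1.000000=1.0000
k=7 load: inc=-1.000000, refl=-1.000000·1.000000=-1.0000; V=2.000000+-1.000000+-1.000000=0.0000
k=8 src: inc=-1.000000, refl=-1.000000·-1.000000=1.0000; V=1.000000+-1.000000+1.000000=1.0000
k=9 load: inc=1.000000, refl=1.000000·1.000000=1.0000; V=0.000000+1.000000+1.000000=2.0000
k=10 src: inc=1.000000, refl=1.000000·-1.000000=-1.0000; V=1.000000+1.000000+-1.000000=1.0000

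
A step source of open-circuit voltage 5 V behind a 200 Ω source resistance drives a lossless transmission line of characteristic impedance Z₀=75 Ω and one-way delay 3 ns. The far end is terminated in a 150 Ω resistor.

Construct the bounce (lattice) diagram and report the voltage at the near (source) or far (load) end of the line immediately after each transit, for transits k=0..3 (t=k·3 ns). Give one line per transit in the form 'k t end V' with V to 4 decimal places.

0 0 source 1.3636
1 3 load 1.8182
2 6 source 2.0248
3 9 load 2.0937

Γ_L=0.333333, Γ_S=0.454545; launch V₁=5·75/275=1.363636
k=0 src: V=1.3636
k=1 load: inc=1.363636, refl=1.363636·0.333333=0.4545; V=0.000000+1.363636+0.454545=1.8182
k=2 src: inc=0.454545, refl=0.454545·0.454545=0.2066; V=1.363636+0.454545+0.206612=2.0248
k=3 load: inc=0.206612, refl=0.206612·0.333333=0.0689; V=1.818182+0.206612+0.068871=2.0937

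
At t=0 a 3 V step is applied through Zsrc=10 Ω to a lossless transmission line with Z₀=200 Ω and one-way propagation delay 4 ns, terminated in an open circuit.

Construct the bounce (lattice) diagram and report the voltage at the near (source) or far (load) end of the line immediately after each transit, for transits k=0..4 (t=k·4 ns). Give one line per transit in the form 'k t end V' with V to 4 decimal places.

Γ_L=1.000000, Γ_S=-0.904762; launch V₁=3·200/210=2.857143
k=0 src: V=2.8571
k=1 load: inc=2.857143, refl=2.857143·1.000000=2.8571; V=0.000000+2.857143+2.857143=5.7143
k=2 src: inc=2.857143, refl=2.857143·-0.904762=-2.5850; V=2.857143+2.857143+-2.585034=3.1293
k=3 load: inc=-2.585034, refl=-2.585034·1.000000=-2.5850; V=5.714286+-2.585034+-2.585034=0.5442
k=4 src: inc=-2.585034, refl=-2.585034·-0.904762=2.3388; V=3.129252+-2.585034+2.338840=2.8831

0 0 source 2.8571
1 4 load 5.7143
2 8 source 3.1293
3 12 load 0.5442
4 16 source 2.8831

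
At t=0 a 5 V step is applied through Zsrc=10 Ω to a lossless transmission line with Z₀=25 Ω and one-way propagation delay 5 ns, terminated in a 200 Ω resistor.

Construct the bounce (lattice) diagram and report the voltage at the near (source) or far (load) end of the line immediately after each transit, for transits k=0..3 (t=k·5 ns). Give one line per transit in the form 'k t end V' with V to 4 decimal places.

Γ_L=0.777778, Γ_S=-0.428571; launch V₁=5·25/35=3.571429
k=0 src: V=3.5714
k=1 load: inc=3.571429, refl=3.571429·0.777778=2.7778; V=0.000000+3.571429+2.777778=6.3492
k=2 src: inc=2.777778, refl=2.777778·-0.428571=-1.1905; V=3.571429+2.777778+-1.190476=5.1587
k=3 load: inc=-1.190476, refl=-1.190476·0.777778=-0.9259; V=6.349206+-1.190476+-0.925926=4.2328

0 0 source 3.5714
1 5 load 6.3492
2 10 source 5.1587
3 15 load 4.2328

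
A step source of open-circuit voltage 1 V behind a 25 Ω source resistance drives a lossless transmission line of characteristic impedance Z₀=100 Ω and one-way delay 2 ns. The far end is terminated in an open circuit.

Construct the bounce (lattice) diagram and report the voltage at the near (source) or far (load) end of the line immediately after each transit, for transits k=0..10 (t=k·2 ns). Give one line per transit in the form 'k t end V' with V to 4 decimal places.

Γ_L=1.000000, Γ_S=-0.600000; launch V₁=1·100/125=0.800000
k=0 src: V=0.8000
k=1 load: inc=0.800000, refl=0.800000·1.000000=0.8000; V=0.000000+0.800000+0.800000=1.6000
k=2 src: inc=0.800000, refl=0.800000·-0.600000=-0.4800; V=0.800000+0.800000+-0.480000=1.1200
k=3 load: inc=-0.480000, refl=-0.480000·1.000000=-0.4800; V=1.600000+-0.480000+-0.480000=0.6400
k=4 src: inc=-0.480000, refl=-0.480000·-0.600000=0.2880; V=1.120000+-0.480000+0.288000=0.9280
k=5 load: inc=0.288000, refl=0.288000·1.000000=0.2880; V=0.640000+0.288000+0.288000=1.2160
k=6 src: inc=0.288000, refl=0.288000·-0.600000=-0.1728; V=0.928000+0.288000+-0.172800=1.0432
k=7 load: inc=-0.172800, refl=-0.172800·1.000000=-0.1728; V=1.216000+-0.172800+-0.172800=0.8704
k=8 src: inc=-0.172800, refl=-0.172800·-0.600000=0.1037; V=1.043200+-0.172800+0.103680=0.9741
k=9 load: inc=0.103680, refl=0.103680·1.000000=0.1037; V=0.870400+0.103680+0.103680=1.0778
k=10 src: inc=0.103680, refl=0.103680·-0.600000=-0.0622; V=0.974080+0.103680+-0.062208=1.0156

0 0 source 0.8000
1 2 load 1.6000
2 4 source 1.1200
3 6 load 0.6400
4 8 source 0.9280
5 10 load 1.2160
6 12 source 1.0432
7 14 load 0.8704
8 16 source 0.9741
9 18 load 1.0778
10 20 source 1.0156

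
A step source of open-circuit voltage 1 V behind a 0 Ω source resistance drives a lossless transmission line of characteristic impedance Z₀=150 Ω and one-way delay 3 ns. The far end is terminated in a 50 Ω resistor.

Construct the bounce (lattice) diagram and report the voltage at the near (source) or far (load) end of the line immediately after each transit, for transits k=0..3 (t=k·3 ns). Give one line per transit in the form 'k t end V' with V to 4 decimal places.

Γ_L=-0.500000, Γ_S=-1.000000; launch V₁=1·150/150=1.000000
k=0 src: V=1.0000
k=1 load: inc=1.000000, refl=1.000000·-0.500000=-0.5000; V=0.000000+1.000000+-0.500000=0.5000
k=2 src: inc=-0.500000, refl=-0.500000·-1.000000=0.5000; V=1.000000+-0.500000+0.500000=1.0000
k=3 load: inc=0.500000, refl=0.500000·-0.500000=-0.2500; V=0.500000+0.500000+-0.250000=0.7500

0 0 source 1.0000
1 3 load 0.5000
2 6 source 1.0000
3 9 load 0.7500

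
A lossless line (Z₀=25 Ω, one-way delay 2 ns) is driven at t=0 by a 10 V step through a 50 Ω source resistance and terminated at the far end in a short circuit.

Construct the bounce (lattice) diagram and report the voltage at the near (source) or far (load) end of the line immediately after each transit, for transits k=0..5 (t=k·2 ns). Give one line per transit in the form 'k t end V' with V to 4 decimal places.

Γ_L=-1.000000, Γ_S=0.333333; launch V₁=10·25/75=3.333333
k=0 src: V=3.3333
k=1 load: inc=3.333333, refl=3.333333·-1.000000=-3.3333; V=0.000000+3.333333+-3.333333=0.0000
k=2 src: inc=-3.333333, refl=-3.333333·0.333333=-1.1111; V=3.333333+-3.333333+-1.111111=-1.1111
k=3 load: inc=-1.111111, refl=-1.111111·-1.000000=1.1111; V=0.000000+-1.111111+1.111111=0.0000
k=4 src: inc=1.111111, refl=1.111111·0.333333=0.3704; V=-1.111111+1.111111+0.370370=0.3704
k=5 load: inc=0.370370, refl=0.370370·-1.000000=-0.3704; V=0.000000+0.370370+-0.370370=0.0000

0 0 source 3.3333
1 2 load 0.0000
2 4 source -1.1111
3 6 load 0.0000
4 8 source 0.3704
5 10 load 0.0000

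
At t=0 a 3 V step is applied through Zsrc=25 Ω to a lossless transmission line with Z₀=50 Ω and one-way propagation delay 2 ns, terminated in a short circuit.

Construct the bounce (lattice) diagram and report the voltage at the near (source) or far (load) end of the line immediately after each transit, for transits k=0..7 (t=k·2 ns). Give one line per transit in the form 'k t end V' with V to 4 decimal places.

0 0 source 2.0000
1 2 load 0.0000
2 4 source 0.6667
3 6 load 0.0000
4 8 source 0.2222
5 10 load 0.0000
6 12 source 0.0741
7 14 load 0.0000

Γ_L=-1.000000, Γ_S=-0.333333; launch V₁=3·50/75=2.000000
k=0 src: V=2.0000
k=1 load: inc=2.000000, refl=2.000000·-1.000000=-2.0000; V=0.000000+2.000000+-2.000000=0.0000
k=2 src: inc=-2.000000, refl=-2.000000·-0.333333=0.6667; V=2.000000+-2.000000+0.666667=0.6667
k=3 load: inc=0.666667, refl=0.666667·-1.000000=-0.6667; V=0.000000+0.666667+-0.666667=0.0000
k=4 src: inc=-0.666667, refl=-0.666667·-0.333333=0.2222; V=0.666667+-0.666667+0.222222=0.2222
k=5 load: inc=0.222222, refl=0.222222·-1.000000=-0.2222; V=0.000000+0.222222+-0.222222=0.0000
k=6 src: inc=-0.222222, refl=-0.222222·-0.333333=0.0741; V=0.222222+-0.222222+0.074074=0.0741
k=7 load: inc=0.074074, refl=0.074074·-1.000000=-0.0741; V=0.000000+0.074074+-0.074074=0.0000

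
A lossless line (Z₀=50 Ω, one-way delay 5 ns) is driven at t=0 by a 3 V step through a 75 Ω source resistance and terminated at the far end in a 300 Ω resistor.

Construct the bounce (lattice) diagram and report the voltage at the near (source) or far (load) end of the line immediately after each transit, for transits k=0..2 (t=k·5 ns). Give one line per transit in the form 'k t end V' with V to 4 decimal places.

0 0 source 1.2000
1 5 load 2.0571
2 10 source 2.2286

Γ_L=0.714286, Γ_S=0.200000; launch V₁=3·50/125=1.200000
k=0 src: V=1.2000
k=1 load: inc=1.200000, refl=1.200000·0.714286=0.8571; V=0.000000+1.200000+0.857143=2.0571
k=2 src: inc=0.857143, refl=0.857143·0.200000=0.1714; V=1.200000+0.857143+0.171429=2.2286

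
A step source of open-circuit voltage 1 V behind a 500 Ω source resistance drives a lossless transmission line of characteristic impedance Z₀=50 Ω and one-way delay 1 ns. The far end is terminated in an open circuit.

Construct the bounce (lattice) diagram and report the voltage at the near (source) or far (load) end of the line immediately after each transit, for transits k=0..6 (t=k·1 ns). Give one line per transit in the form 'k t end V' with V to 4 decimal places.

0 0 source 0.0909
1 1 load 0.1818
2 2 source 0.2562
3 3 load 0.3306
4 4 source 0.3914
5 5 load 0.4523
6 6 source 0.5021

Γ_L=1.000000, Γ_S=0.818182; launch V₁=1·50/550=0.090909
k=0 src: V=0.0909
k=1 load: inc=0.090909, refl=0.090909·1.000000=0.0909; V=0.000000+0.090909+0.090909=0.1818
k=2 src: inc=0.090909, refl=0.090909·0.818182=0.0744; V=0.090909+0.090909+0.074380=0.2562
k=3 load: inc=0.074380, refl=0.074380·1.000000=0.0744; V=0.181818+0.074380+0.074380=0.3306
k=4 src: inc=0.074380, refl=0.074380·0.818182=0.0609; V=0.256198+0.074380+0.060856=0.3914
k=5 load: inc=0.060856, refl=0.060856·1.000000=0.0609; V=0.330579+0.060856+0.060856=0.4523
k=6 src: inc=0.060856, refl=0.060856·0.818182=0.0498; V=0.391435+0.060856+0.049792=0.5021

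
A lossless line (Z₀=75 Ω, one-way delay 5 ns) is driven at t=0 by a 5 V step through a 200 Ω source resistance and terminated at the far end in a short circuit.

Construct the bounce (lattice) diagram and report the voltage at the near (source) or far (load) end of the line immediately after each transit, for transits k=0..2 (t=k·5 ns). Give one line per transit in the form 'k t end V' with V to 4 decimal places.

Γ_L=-1.000000, Γ_S=0.454545; launch V₁=5·75/275=1.363636
k=0 src: V=1.3636
k=1 load: inc=1.363636, refl=1.363636·-1.000000=-1.3636; V=0.000000+1.363636+-1.363636=0.0000
k=2 src: inc=-1.363636, refl=-1.363636·0.454545=-0.6198; V=1.363636+-1.363636+-0.619835=-0.6198

0 0 source 1.3636
1 5 load 0.0000
2 10 source -0.6198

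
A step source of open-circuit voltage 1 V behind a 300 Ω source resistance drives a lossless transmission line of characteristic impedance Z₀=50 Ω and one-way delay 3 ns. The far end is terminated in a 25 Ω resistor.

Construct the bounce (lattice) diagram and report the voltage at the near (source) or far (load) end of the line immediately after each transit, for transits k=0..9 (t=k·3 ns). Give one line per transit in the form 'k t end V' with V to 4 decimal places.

Γ_L=-0.333333, Γ_S=0.714286; launch V₁=1·50/350=0.142857
k=0 src: V=0.1429
k=1 load: inc=0.142857, refl=0.142857·-0.333333=-0.0476; V=0.000000+0.142857+-0.047619=0.0952
k=2 src: inc=-0.047619, refl=-0.047619·0.714286=-0.0340; V=0.142857+-0.047619+-0.034014=0.0612
k=3 load: inc=-0.034014, refl=-0.034014·-0.333333=0.0113; V=0.095238+-0.034014+0.011338=0.0726
k=4 src: inc=0.011338, refl=0.011338·0.714286=0.0081; V=0.061224+0.011338+0.008098=0.0807
k=5 load: inc=0.008098, refl=0.008098·-0.333333=-0.0027; V=0.072562+0.008098+-0.002699=0.0780
k=6 src: inc=-0.002699, refl=-0.002699·0.714286=-0.0019; V=0.080661+-0.002699+-0.001928=0.0760
k=7 load: inc=-0.001928, refl=-0.001928·-0.333333=0.0006; V=0.077961+-0.001928+0.000643=0.0767
k=8 src: inc=0.000643, refl=0.000643·0.714286=0.0005; V=0.076033+0.000643+0.000459=0.0771
k=9 load: inc=0.000459, refl=0.000459·-0.333333=-0.0002; V=0.076676+0.000459+-0.000153=0.0770

0 0 source 0.1429
1 3 load 0.0952
2 6 source 0.0612
3 9 load 0.0726
4 12 source 0.0807
5 15 load 0.0780
6 18 source 0.0760
7 21 load 0.0767
8 24 source 0.0771
9 27 load 0.0770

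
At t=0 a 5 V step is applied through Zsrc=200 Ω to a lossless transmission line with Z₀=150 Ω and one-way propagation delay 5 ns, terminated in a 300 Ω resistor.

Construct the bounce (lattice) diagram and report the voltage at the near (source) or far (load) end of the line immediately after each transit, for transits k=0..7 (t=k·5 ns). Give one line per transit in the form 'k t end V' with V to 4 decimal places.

Γ_L=0.333333, Γ_S=0.142857; launch V₁=5·150/350=2.142857
k=0 src: V=2.1429
k=1 load: inc=2.142857, refl=2.142857·0.333333=0.7143; V=0.000000+2.142857+0.714286=2.8571
k=2 src: inc=0.714286, refl=0.714286·0.142857=0.1020; V=2.142857+0.714286+0.102041=2.9592
k=3 load: inc=0.102041, refl=0.102041·0.333333=0.0340; V=2.857143+0.102041+0.034014=2.9932
k=4 src: inc=0.034014, refl=0.034014·0.142857=0.0049; V=2.959184+0.034014+0.004859=2.9981
k=5 load: inc=0.004859, refl=0.004859·0.333333=0.0016; V=2.993197+0.004859+0.001620=2.9997
k=6 src: inc=0.001620, refl=0.001620·0.142857=0.0002; V=2.998056+0.001620+0.000231=2.9999
k=7 load: inc=0.000231, refl=0.000231·0.333333=0.0001; V=2.999676+0.000231+0.000077=3.0000

0 0 source 2.1429
1 5 load 2.8571
2 10 source 2.9592
3 15 load 2.9932
4 20 source 2.9981
5 25 load 2.9997
6 30 source 2.9999
7 35 load 3.0000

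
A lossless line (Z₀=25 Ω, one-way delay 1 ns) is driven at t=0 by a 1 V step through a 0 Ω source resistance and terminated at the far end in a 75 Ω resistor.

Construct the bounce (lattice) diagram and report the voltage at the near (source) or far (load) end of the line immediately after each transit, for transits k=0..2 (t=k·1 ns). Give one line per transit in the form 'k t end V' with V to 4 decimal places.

0 0 source 1.0000
1 1 load 1.5000
2 2 source 1.0000

Γ_L=0.500000, Γ_S=-1.000000; launch V₁=1·25/25=1.000000
k=0 src: V=1.0000
k=1 load: inc=1.000000, refl=1.000000·0.500000=0.5000; V=0.000000+1.000000+0.500000=1.5000
k=2 src: inc=0.500000, refl=0.500000·-1.000000=-0.5000; V=1.000000+0.500000+-0.500000=1.0000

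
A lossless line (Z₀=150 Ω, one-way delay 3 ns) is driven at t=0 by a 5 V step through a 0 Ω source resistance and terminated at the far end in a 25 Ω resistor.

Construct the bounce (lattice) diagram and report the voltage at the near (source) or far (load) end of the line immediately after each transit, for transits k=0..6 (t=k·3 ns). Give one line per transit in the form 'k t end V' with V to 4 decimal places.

0 0 source 5.0000
1 3 load 1.4286
2 6 source 5.0000
3 9 load 2.4490
4 12 source 5.0000
5 15 load 3.1778
6 18 source 5.0000

Γ_L=-0.714286, Γ_S=-1.000000; launch V₁=5·150/150=5.000000
k=0 src: V=5.0000
k=1 load: inc=5.000000, refl=5.000000·-0.714286=-3.5714; V=0.000000+5.000000+-3.571429=1.4286
k=2 src: inc=-3.571429, refl=-3.571429·-1.000000=3.5714; V=5.000000+-3.571429+3.571429=5.0000
k=3 load: inc=3.571429, refl=3.571429·-0.714286=-2.5510; V=1.428571+3.571429+-2.551020=2.4490
k=4 src: inc=-2.551020, refl=-2.551020·-1.000000=2.5510; V=5.000000+-2.551020+2.551020=5.0000
k=5 load: inc=2.551020, refl=2.551020·-0.714286=-1.8222; V=2.448980+2.551020+-1.822157=3.1778
k=6 src: inc=-1.822157, refl=-1.822157·-1.000000=1.8222; V=5.000000+-1.822157+1.822157=5.0000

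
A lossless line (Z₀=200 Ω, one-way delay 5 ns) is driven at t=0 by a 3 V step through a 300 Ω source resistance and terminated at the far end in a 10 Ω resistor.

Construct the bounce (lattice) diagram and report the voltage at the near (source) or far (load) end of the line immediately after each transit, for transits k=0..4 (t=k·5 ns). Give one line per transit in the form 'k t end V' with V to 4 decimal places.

Γ_L=-0.904762, Γ_S=0.200000; launch V₁=3·200/500=1.200000
k=0 src: V=1.2000
k=1 load: inc=1.200000, refl=1.200000·-0.904762=-1.0857; V=0.000000+1.200000+-1.085714=0.1143
k=2 src: inc=-1.085714, refl=-1.085714·0.200000=-0.2171; V=1.200000+-1.085714+-0.217143=-0.1029
k=3 load: inc=-0.217143, refl=-0.217143·-0.904762=0.1965; V=0.114286+-0.217143+0.196463=0.0936
k=4 src: inc=0.196463, refl=0.196463·0.200000=0.0393; V=-0.102857+0.196463+0.039293=0.1329

0 0 source 1.2000
1 5 load 0.1143
2 10 source -0.1029
3 15 load 0.0936
4 20 source 0.1329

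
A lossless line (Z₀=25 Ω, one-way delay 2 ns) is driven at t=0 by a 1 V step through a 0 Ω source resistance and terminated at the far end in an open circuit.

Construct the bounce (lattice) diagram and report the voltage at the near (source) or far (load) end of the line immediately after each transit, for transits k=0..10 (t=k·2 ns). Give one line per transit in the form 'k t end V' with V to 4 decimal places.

0 0 source 1.0000
1 2 load 2.0000
2 4 source 1.0000
3 6 load 0.0000
4 8 source 1.0000
5 10 load 2.0000
6 12 source 1.0000
7 14 load 0.0000
8 16 source 1.0000
9 18 load 2.0000
10 20 source 1.0000

Γ_L=1.000000, Γ_S=-1.000000; launch V₁=1·25/25=1.000000
k=0 src: V=1.0000
k=1 load: inc=1.000000, refl=1.000000·1.000000=1.0000; V=0.000000+1.000000+1.000000=2.0000
k=2 src: inc=1.000000, refl=1.000000·-1.000000=-1.0000; V=1.000000+1.000000+-1.000000=1.0000
k=3 load: inc=-1.000000, refl=-1.000000·1.000000=-1.0000; V=2.000000+-1.000000+-1.000000=0.0000
k=4 src: inc=-1.000000, refl=-1.000000·-1.000000=1.0000; V=1.000000+-1.000000+1.000000=1.0000
k=5 load: inc=1.000000, refl=1.000000·1.000000=1.0000; V=0.000000+1.000000+1.000000=2.0000
k=6 src: inc=1.000000, refl=1.000000·-1.000000=-1.0000; V=1.000000+1.000000+-1.000000=1.0000
k=7 load: inc=-1.000000, refl=-1.000000·1.000000=-1.0000; V=2.000000+-1.000000+-1.000000=0.0000
k=8 src: inc=-1.000000, refl=-1.000000·-1.000000=1.0000; V=1.000000+-1.000000+1.000000=1.0000
k=9 load: inc=1.000000, refl=1.000000·1.000000=1.0000; V=0.000000+1.000000+1.000000=2.0000
k=10 src: inc=1.000000, refl=1.000000·-1.000000=-1.0000; V=1.000000+1.000000+-1.000000=1.0000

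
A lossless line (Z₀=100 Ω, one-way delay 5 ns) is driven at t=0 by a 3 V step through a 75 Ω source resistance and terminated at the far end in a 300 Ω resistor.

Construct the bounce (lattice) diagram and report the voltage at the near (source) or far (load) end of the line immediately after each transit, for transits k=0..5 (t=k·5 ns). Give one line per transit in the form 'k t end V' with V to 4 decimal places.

Γ_L=0.500000, Γ_S=-0.142857; launch V₁=3·100/175=1.714286
k=0 src: V=1.7143
k=1 load: inc=1.714286, refl=1.714286·0.500000=0.8571; V=0.000000+1.714286+0.857143=2.5714
k=2 src: inc=0.857143, refl=0.857143·-0.142857=-0.1224; V=1.714286+0.857143+-0.122449=2.4490
k=3 load: inc=-0.122449, refl=-0.122449·0.500000=-0.0612; V=2.571429+-0.122449+-0.061224=2.3878
k=4 src: inc=-0.061224, refl=-0.061224·-0.142857=0.0087; V=2.448980+-0.061224+0.008746=2.3965
k=5 load: inc=0.008746, refl=0.008746·0.500000=0.0044; V=2.387755+0.008746+0.004373=2.4009

0 0 source 1.7143
1 5 load 2.5714
2 10 source 2.4490
3 15 load 2.3878
4 20 source 2.3965
5 25 load 2.4009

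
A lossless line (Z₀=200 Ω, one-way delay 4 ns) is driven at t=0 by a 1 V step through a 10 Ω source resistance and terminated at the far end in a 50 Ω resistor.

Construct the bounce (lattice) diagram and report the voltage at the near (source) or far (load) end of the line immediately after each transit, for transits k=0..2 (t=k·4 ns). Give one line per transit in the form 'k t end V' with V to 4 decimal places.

Γ_L=-0.600000, Γ_S=-0.904762; launch V₁=1·200/210=0.952381
k=0 src: V=0.9524
k=1 load: inc=0.952381, refl=0.952381·-0.600000=-0.5714; V=0.000000+0.952381+-0.571429=0.3810
k=2 src: inc=-0.571429, refl=-0.571429·-0.904762=0.5170; V=0.952381+-0.571429+0.517007=0.8980

0 0 source 0.9524
1 4 load 0.3810
2 8 source 0.8980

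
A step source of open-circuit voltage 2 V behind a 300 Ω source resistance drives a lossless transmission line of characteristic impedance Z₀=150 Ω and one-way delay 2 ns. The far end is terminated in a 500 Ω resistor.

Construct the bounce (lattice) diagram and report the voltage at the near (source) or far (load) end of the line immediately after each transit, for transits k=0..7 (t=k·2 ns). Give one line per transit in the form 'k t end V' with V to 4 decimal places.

Γ_L=0.538462, Γ_S=0.333333; launch V₁=2·150/450=0.666667
k=0 src: V=0.6667
k=1 load: inc=0.666667, refl=0.666667·0.538462=0.3590; V=0.000000+0.666667+0.358974=1.0256
k=2 src: inc=0.358974, refl=0.358974·0.333333=0.1197; V=0.666667+0.358974+0.119658=1.1453
k=3 load: inc=0.119658, refl=0.119658·0.538462=0.0644; V=1.025641+0.119658+0.064431=1.2097
k=4 src: inc=0.064431, refl=0.064431·0.333333=0.0215; V=1.145299+0.064431+0.021477=1.2312
k=5 load: inc=0.021477, refl=0.021477·0.538462=0.0116; V=1.209730+0.021477+0.011565=1.2428
k=6 src: inc=0.011565, refl=0.011565·0.333333=0.0039; V=1.231208+0.011565+0.003855=1.2466
k=7 load: inc=0.003855, refl=0.003855·0.538462=0.0021; V=1.242772+0.003855+0.002076=1.2487

0 0 source 0.6667
1 2 load 1.0256
2 4 source 1.1453
3 6 load 1.2097
4 8 source 1.2312
5 10 load 1.2428
6 12 source 1.2466
7 14 load 1.2487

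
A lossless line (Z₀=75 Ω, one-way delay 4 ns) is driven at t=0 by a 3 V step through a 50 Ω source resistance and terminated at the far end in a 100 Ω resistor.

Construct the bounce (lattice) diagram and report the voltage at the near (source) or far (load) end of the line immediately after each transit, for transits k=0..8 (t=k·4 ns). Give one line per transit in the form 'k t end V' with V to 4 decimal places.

Γ_L=0.142857, Γ_S=-0.200000; launch V₁=3·75/125=1.800000
k=0 src: V=1.8000
k=1 load: inc=1.800000, refl=1.800000·0.142857=0.2571; V=0.000000+1.800000+0.257143=2.0571
k=2 src: inc=0.257143, refl=0.257143·-0.200000=-0.0514; V=1.800000+0.257143+-0.051429=2.0057
k=3 load: inc=-0.051429, refl=-0.051429·0.142857=-0.0073; V=2.057143+-0.051429+-0.007347=1.9984
k=4 src: inc=-0.007347, refl=-0.007347·-0.200000=0.0015; V=2.005714+-0.007347+0.001469=1.9998
k=5 load: inc=0.001469, refl=0.001469·0.142857=0.0002; V=1.998367+0.001469+0.000210=2.0000
k=6 src: inc=0.000210, refl=0.000210·-0.200000=-0.0000; V=1.999837+0.000210+-0.000042=2.0000
k=7 load: inc=-0.000042, refl=-0.000042·0.142857=-0.0000; V=2.000047+-0.000042+-0.000006=2.0000
k=8 src: inc=-0.000006, refl=-0.000006·-0.200000=0.0000; V=2.000005+-0.000006+0.000001=2.0000

0 0 source 1.8000
1 4 load 2.0571
2 8 source 2.0057
3 12 load 1.9984
4 16 source 1.9998
5 20 load 2.0000
6 24 source 2.0000
7 28 load 2.0000
8 32 source 2.0000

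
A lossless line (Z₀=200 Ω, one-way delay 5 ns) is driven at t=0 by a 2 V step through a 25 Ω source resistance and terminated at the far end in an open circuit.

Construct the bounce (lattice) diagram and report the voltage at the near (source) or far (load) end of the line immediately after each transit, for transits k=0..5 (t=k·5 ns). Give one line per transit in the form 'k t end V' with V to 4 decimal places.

Γ_L=1.000000, Γ_S=-0.777778; launch V₁=2·200/225=1.777778
k=0 src: V=1.7778
k=1 load: inc=1.777778, refl=1.777778·1.000000=1.7778; V=0.000000+1.777778+1.777778=3.5556
k=2 src: inc=1.777778, refl=1.777778·-0.777778=-1.3827; V=1.777778+1.777778+-1.382716=2.1728
k=3 load: inc=-1.382716, refl=-1.382716·1.000000=-1.3827; V=3.555556+-1.382716+-1.382716=0.7901
k=4 src: inc=-1.382716, refl=-1.382716·-0.777778=1.0754; V=2.172840+-1.382716+1.075446=1.8656
k=5 load: inc=1.075446, refl=1.075446·1.000000=1.0754; V=0.790123+1.075446+1.075446=2.9410

0 0 source 1.7778
1 5 load 3.5556
2 10 source 2.1728
3 15 load 0.7901
4 20 source 1.8656
5 25 load 2.9410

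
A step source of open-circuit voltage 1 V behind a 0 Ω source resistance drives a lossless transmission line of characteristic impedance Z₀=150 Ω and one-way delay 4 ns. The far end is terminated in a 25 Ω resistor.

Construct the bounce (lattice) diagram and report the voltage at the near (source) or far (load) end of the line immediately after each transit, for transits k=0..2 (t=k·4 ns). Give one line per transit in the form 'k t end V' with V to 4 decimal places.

Γ_L=-0.714286, Γ_S=-1.000000; launch V₁=1·150/150=1.000000
k=0 src: V=1.0000
k=1 load: inc=1.000000, refl=1.000000·-0.714286=-0.7143; V=0.000000+1.000000+-0.714286=0.2857
k=2 src: inc=-0.714286, refl=-0.714286·-1.000000=0.7143; V=1.000000+-0.714286+0.714286=1.0000

0 0 source 1.0000
1 4 load 0.2857
2 8 source 1.0000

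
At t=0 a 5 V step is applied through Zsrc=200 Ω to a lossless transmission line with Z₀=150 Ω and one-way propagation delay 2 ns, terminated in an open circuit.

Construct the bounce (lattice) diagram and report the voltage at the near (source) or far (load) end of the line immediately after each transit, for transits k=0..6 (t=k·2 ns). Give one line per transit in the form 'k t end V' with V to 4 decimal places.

0 0 source 2.1429
1 2 load 4.2857
2 4 source 4.5918
3 6 load 4.8980
4 8 source 4.9417
5 10 load 4.9854
6 12 source 4.9917

Γ_L=1.000000, Γ_S=0.142857; launch V₁=5·150/350=2.142857
k=0 src: V=2.1429
k=1 load: inc=2.142857, refl=2.142857·1.000000=2.1429; V=0.000000+2.142857+2.142857=4.2857
k=2 src: inc=2.142857, refl=2.142857·0.142857=0.3061; V=2.142857+2.142857+0.306122=4.5918
k=3 load: inc=0.306122, refl=0.306122·1.000000=0.3061; V=4.285714+0.306122+0.306122=4.8980
k=4 src: inc=0.306122, refl=0.306122·0.142857=0.0437; V=4.591837+0.306122+0.043732=4.9417
k=5 load: inc=0.043732, refl=0.043732·1.000000=0.0437; V=4.897959+0.043732+0.043732=4.9854
k=6 src: inc=0.043732, refl=0.043732·0.142857=0.0062; V=4.941691+0.043732+0.006247=4.9917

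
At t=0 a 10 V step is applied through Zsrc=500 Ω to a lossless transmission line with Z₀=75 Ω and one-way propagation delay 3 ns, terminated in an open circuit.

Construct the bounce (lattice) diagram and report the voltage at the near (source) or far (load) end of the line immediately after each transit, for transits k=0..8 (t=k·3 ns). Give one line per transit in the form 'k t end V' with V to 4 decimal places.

Γ_L=1.000000, Γ_S=0.739130; launch V₁=10·75/575=1.304348
k=0 src: V=1.3043
k=1 load: inc=1.304348, refl=1.304348·1.000000=1.3043; V=0.000000+1.304348+1.304348=2.6087
k=2 src: inc=1.304348, refl=1.304348·0.739130=0.9641; V=1.304348+1.304348+0.964083=3.5728
k=3 load: inc=0.964083, refl=0.964083·1.000000=0.9641; V=2.608696+0.964083+0.964083=4.5369
k=4 src: inc=0.964083, refl=0.964083·0.739130=0.7126; V=3.572779+0.964083+0.712583=5.2494
k=5 load: inc=0.712583, refl=0.712583·1.000000=0.7126; V=4.536862+0.712583+0.712583=5.9620
k=6 src: inc=0.712583, refl=0.712583·0.739130=0.5267; V=5.249445+0.712583+0.526692=6.4887
k=7 load: inc=0.526692, refl=0.526692·1.000000=0.5267; V=5.962028+0.526692+0.526692=7.0154
k=8 src: inc=0.526692, refl=0.526692·0.739130=0.3893; V=6.488720+0.526692+0.389294=7.4047

0 0 source 1.3043
1 3 load 2.6087
2 6 source 3.5728
3 9 load 4.5369
4 12 source 5.2494
5 15 load 5.9620
6 18 source 6.4887
7 21 load 7.0154
8 24 source 7.4047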